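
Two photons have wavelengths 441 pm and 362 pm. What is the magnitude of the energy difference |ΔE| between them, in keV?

Using E = hc/λ: E₁ = 4.504·10^-16 J, E₂ = 5.487·10^-16 J.
|ΔE| = |4.504·10^-16 − 5.487·10^-16| = 9.83·10^-17 J = 0.614 keV.

0.614 keV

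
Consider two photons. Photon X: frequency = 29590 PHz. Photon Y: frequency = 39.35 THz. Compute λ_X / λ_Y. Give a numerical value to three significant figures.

1.33 × 10^-6

λ_X = 1.013 × 10^-11 m (from frequency = 29590 PHz, via λ = c/f).
λ_Y = 7.619 × 10^-6 m (from frequency = 39.35 THz, via λ = c/f).
Ratio = 1.013 × 10^-11 / 7.619 × 10^-6 = 1.33 × 10^-6.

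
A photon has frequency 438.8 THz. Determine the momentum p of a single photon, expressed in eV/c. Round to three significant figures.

(h = 6.62607015 × 10^-34 J·s, c = 2.99792458 × 10^8 m/s, 1 eV = 1.602176634 × 10^-19 J.)
In SI units: f = 438.8 THz = 4.388 × 10^14 Hz.
The photon relation is p = hf/c, giving p = 9.698 × 10^-28 kg·m/s.
Converting to eV/c: p = 1.815 eV/c ≈ 1.81 eV/c.

1.81 eV/c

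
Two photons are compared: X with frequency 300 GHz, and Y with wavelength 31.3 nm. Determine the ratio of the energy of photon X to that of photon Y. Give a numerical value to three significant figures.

E_X = 1.988 × 10^-22 J (from frequency = 300 GHz, via E = hf).
E_Y = 6.346 × 10^-18 J (from wavelength = 31.3 nm, via E = hc/λ).
Ratio = 1.988 × 10^-22 / 6.346 × 10^-18 = 3.13 × 10^-5.

3.13 × 10^-5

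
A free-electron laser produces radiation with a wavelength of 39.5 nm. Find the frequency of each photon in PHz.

Convert to SI: λ = 39.5 nm = 3.95 × 10^-8 m.
The photon relation is f = c/λ, giving f = 7.590 × 10^15 Hz.
Converting to PHz: f = 7.590 PHz ≈ 7.59 PHz.

7.59 PHz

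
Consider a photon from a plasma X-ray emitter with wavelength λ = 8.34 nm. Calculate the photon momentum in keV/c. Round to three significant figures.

First convert: λ = 8.34 nm = 8.34 × 10^-9 m.
Since p = h/λ for a photon, p = 7.945 × 10^-26 kg·m/s.
Converting to keV/c: p = 0.1487 keV/c ≈ 0.149 keV/c.

0.149 keV/c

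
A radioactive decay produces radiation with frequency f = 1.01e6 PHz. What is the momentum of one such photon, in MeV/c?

4.18 MeV/c

Take h = 6.62607015e-34 J·s, c = 2.99792458e8 m/s, 1 eV = 1.602176634e-19 J.
In SI units: f = 1.01e6 PHz = 1.01e21 Hz.
Since p = hf/c for a photon, p = 2.232e-21 kg·m/s.
Converting to MeV/c: p = 4.177 MeV/c ≈ 4.18 MeV/c.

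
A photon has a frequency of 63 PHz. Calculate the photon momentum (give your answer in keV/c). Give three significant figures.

0.261 keV/c

Convert to SI: f = 63 PHz = 6.3e16 Hz.
Since p = hf/c for a photon, p = 1.392e-25 kg·m/s.
Converting to keV/c: p = 0.2605 keV/c ≈ 0.261 keV/c.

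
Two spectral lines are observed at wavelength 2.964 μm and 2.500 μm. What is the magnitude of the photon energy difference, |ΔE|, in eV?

Using E = hc/λ: E₁ = 6.7019e-20 J, E₂ = 7.9458e-20 J.
|ΔE| = |6.7019e-20 − 7.9458e-20| = 1.24e-20 J = 0.0776 eV.

0.0776 eV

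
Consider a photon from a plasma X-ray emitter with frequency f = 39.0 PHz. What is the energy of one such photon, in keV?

0.161 keV

In SI units: f = 39.0 PHz = 3.90 × 10^16 Hz.
Since E = hf for a photon, E = 2.584 × 10^-17 J.
Converting to keV: E = 0.1613 keV ≈ 0.161 keV.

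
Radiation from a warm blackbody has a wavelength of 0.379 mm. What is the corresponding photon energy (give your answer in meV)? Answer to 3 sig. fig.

3.27 meV

Use h = 6.62607015e-34 J·s, c = 2.99792458e8 m/s, 1 eV = 1.602176634e-19 J.
First convert: λ = 0.379 mm = 3.79e-4 m.
Apply E = hc/λ: E = 5.241e-22 J.
Converting to meV: E = 3.271 meV ≈ 3.27 meV.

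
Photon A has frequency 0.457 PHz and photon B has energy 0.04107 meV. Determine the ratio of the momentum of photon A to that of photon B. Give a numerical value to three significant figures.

4.60·10^4

p_A = 1.010·10^-27 kg·m/s (from frequency = 0.457 PHz, via p = hf/c).
p_B = 2.195·10^-32 kg·m/s (from energy = 0.04107 meV, via p = E/c).
Ratio = 1.010·10^-27 / 2.195·10^-32 = 4.60·10^4.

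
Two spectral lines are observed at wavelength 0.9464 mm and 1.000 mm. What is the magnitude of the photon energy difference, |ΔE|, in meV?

Using E = hc/λ: E₁ = 2.0989 × 10^-22 J, E₂ = 1.9864 × 10^-22 J.
|ΔE| = |2.0989 × 10^-22 − 1.9864 × 10^-22| = 1.13 × 10^-23 J = 0.0702 meV.

0.0702 meV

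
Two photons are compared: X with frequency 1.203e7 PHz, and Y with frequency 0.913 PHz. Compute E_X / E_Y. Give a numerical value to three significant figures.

E_X = 7.971e-12 J (from frequency = 1.203e7 PHz, via E = hf).
E_Y = 6.050e-19 J (from frequency = 0.913 PHz, via E = hf).
Ratio = 7.971e-12 / 6.050e-19 = 1.32e7.

1.32e7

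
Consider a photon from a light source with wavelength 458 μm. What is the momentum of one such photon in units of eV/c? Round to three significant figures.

In SI units: λ = 458 μm = 4.58e-4 m.
The photon relation is p = h/λ, giving p = 1.447e-30 kg·m/s.
Converting to eV/c: p = 0.002707 eV/c ≈ 2.71e-3 eV/c.

2.71e-3 eV/c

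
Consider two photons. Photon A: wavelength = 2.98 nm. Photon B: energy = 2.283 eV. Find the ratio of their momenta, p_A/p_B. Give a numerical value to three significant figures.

p_A = 2.224 × 10^-25 kg·m/s (from wavelength = 2.98 nm, via p = h/λ).
p_B = 1.220 × 10^-27 kg·m/s (from energy = 2.283 eV, via p = E/c).
Ratio = 2.224 × 10^-25 / 1.220 × 10^-27 = 182.

182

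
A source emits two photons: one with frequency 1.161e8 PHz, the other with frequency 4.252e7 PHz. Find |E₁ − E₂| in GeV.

0.304 GeV

Using E = hf: E₁ = 7.6929e-11 J, E₂ = 2.8174e-11 J.
|ΔE| = |7.6929e-11 − 2.8174e-11| = 4.88e-11 J = 0.304 GeV.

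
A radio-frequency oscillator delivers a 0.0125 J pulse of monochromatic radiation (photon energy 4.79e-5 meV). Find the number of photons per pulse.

Per-photon energy: E = 7.674e-27 J (from energy = 4.79e-5 meV).
N = E_total / E_photon = 0.0125 J / 7.674e-27 J = 1.63e24.

1.63e24 photons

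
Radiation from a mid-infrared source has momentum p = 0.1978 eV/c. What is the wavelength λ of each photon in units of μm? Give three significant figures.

(h = 6.62607015e-34 J·s, c = 2.99792458e8 m/s, 1 eV = 1.602176634e-19 J.)
In SI units: p = 0.1978 eV/c = 1.0571e-28 kg·m/s.
Since λ = h/p for a photon, λ = 6.268e-6 m.
Converting to μm: λ = 6.268 μm ≈ 6.27 μm.

6.27 μm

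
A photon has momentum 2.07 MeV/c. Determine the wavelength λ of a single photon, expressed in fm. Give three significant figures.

599 fm

Use h = 6.62607015 × 10^-34 J·s, c = 2.99792458 × 10^8 m/s, 1 eV = 1.602176634 × 10^-19 J.
In SI units: p = 2.07 MeV/c = 1.1063 × 10^-21 kg·m/s.
Apply λ = h/p: λ = 5.990 × 10^-13 m.
Converting to fm: λ = 599.0 fm ≈ 599 fm.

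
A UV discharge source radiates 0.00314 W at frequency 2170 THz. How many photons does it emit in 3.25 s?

Total energy: E_total = P·t = 0.00314 × 3.25 = 0.01021 J.
Per-photon energy: E = 1.438e-18 J.
N = E_total / E_photon = 7.10e15.

7.10e15 photons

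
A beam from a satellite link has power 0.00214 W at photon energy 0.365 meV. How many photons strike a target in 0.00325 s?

1.19e17 photons

Total energy: E_total = P·t = 0.00214 × 0.00325 = 6.955e-6 J.
Per-photon energy: E = 5.848e-23 J.
N = E_total / E_photon = 1.19e17.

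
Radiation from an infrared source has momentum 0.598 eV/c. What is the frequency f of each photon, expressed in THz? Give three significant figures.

145 THz

Convert to SI: p = 0.598 eV/c = 3.1959 × 10^-28 kg·m/s.
Since f = pc/h for a photon, f = 1.446 × 10^14 Hz.
Converting to THz: f = 144.6 THz ≈ 145 THz.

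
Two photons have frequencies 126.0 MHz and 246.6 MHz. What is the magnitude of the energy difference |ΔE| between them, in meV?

Using E = hf: E₁ = 8.3488 × 10^-26 J, E₂ = 1.6340 × 10^-25 J.
|ΔE| = |8.3488 × 10^-26 − 1.6340 × 10^-25| = 7.99 × 10^-26 J = 4.99 × 10^-4 meV.

4.99 × 10^-4 meV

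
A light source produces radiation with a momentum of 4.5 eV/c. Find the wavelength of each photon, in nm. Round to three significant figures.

276 nm

First convert: p = 4.5 eV/c = 2.4049·10^-27 kg·m/s.
For a photon λ = h/p, so λ = 2.755·10^-7 m.
Converting to nm: λ = 275.5 nm ≈ 276 nm.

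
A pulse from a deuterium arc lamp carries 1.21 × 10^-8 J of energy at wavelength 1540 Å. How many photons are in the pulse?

9.38 × 10^9 photons

Per-photon energy: E = 1.290 × 10^-18 J (from wavelength = 1540 Å).
N = E_total / E_photon = 1.21 × 10^-8 J / 1.290 × 10^-18 J = 9.38 × 10^9.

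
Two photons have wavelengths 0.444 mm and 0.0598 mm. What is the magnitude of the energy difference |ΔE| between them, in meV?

17.9 meV

Using E = hc/λ: E₁ = 4.474e-22 J, E₂ = 3.322e-21 J.
|ΔE| = |4.474e-22 − 3.322e-21| = 2.87e-21 J = 17.9 meV.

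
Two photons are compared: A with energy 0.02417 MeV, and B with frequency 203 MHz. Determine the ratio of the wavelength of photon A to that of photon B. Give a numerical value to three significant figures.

λ_A = 5.130 × 10^-11 m (from energy = 0.02417 MeV, via λ = hc/E).
λ_B = 1.477 m (from frequency = 203 MHz, via λ = c/f).
Ratio = 5.130 × 10^-11 / 1.477 = 3.47 × 10^-11.

3.47 × 10^-11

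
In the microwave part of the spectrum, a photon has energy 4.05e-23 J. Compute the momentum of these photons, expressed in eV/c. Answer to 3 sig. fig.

2.53e-4 eV/c

Take c = 2.99792458e8 m/s, 1 eV = 1.602176634e-19 J.
Apply p = E/c: p = 1.351e-31 kg·m/s.
Converting to eV/c: p = 2.528e-4 eV/c ≈ 2.53e-4 eV/c.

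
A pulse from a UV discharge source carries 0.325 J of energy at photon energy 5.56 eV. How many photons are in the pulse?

3.65e17 photons

Per-photon energy: E = 8.908e-19 J (from energy = 5.56 eV).
N = E_total / E_photon = 0.325 J / 8.908e-19 J = 3.65e17.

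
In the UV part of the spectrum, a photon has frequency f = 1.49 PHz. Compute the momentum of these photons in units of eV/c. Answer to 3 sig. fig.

6.16 eV/c

Use h = 6.62607015 × 10^-34 J·s, c = 2.99792458 × 10^8 m/s, 1 eV = 1.602176634 × 10^-19 J.
First convert: f = 1.49 PHz = 1.49 × 10^15 Hz.
The photon relation is p = hf/c, giving p = 3.293 × 10^-27 kg·m/s.
Converting to eV/c: p = 6.162 eV/c ≈ 6.16 eV/c.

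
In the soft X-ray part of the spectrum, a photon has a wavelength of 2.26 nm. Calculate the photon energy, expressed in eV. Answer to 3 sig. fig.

549 eV

Convert to SI: λ = 2.26 nm = 2.26 × 10^-9 m.
The photon relation is E = hc/λ, giving E = 8.790 × 10^-17 J.
Converting to eV: E = 548.6 eV ≈ 549 eV.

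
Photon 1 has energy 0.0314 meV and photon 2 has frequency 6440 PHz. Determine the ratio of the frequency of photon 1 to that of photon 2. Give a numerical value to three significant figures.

f_1 = 7.592e9 Hz (from energy = 0.0314 meV, via f = E/h).
f_2 = 6.440e18 Hz (from frequency = 6440 PHz, via f given directly).
Ratio = 7.592e9 / 6.440e18 = 1.18e-9.

1.18e-9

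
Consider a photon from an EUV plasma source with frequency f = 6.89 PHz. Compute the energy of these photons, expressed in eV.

Use h = 6.62607015e-34 J·s, 1 eV = 1.602176634e-19 J.
First convert: f = 6.89 PHz = 6.89e15 Hz.
Since E = hf for a photon, E = 4.565e-18 J.
Converting to eV: E = 28.49 eV ≈ 28.5 eV.

28.5 eV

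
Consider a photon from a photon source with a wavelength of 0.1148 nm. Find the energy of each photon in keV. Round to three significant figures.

First convert: λ = 0.1148 nm = 1.148e-10 m.
The photon relation is E = hc/λ, giving E = 1.730e-15 J.
Converting to keV: E = 10.80 keV ≈ 10.8 keV.

10.8 keV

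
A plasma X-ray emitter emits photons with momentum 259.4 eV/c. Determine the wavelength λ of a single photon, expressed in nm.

4.78 nm

Take h = 6.62607015e-34 J·s, c = 2.99792458e8 m/s, 1 eV = 1.602176634e-19 J.
In SI units: p = 259.4 eV/c = 1.3863e-25 kg·m/s.
For a photon λ = h/p, so λ = 4.780e-9 m.
Converting to nm: λ = 4.780 nm ≈ 4.78 nm.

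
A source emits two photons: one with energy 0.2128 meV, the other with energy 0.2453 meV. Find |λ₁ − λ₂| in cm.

Using λ = hc/E: λ₁ = 0.0058263 m, λ₂ = 0.0050544 m.
|Δλ| = |0.0058263 − 0.0050544| = 7.72e-4 m = 0.0772 cm.

0.0772 cm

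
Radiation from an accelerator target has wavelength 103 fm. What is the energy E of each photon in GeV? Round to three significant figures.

0.0120 GeV

First convert: λ = 103 fm = 1.03 × 10^-13 m.
Apply E = hc/λ: E = 1.929 × 10^-12 J.
Converting to GeV: E = 0.01204 GeV ≈ 0.0120 GeV.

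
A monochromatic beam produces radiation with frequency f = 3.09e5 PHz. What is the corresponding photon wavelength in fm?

(c = 2.99792458e8 m/s.)
In SI units: f = 3.09e5 PHz = 3.09e20 Hz.
For a photon λ = c/f, so λ = 9.702e-13 m.
Converting to fm: λ = 970.2 fm ≈ 970 fm.

970 fm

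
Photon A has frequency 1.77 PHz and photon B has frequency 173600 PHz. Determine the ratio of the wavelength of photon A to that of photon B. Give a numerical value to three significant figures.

9.81e4

λ_A = 1.694e-7 m (from frequency = 1.77 PHz, via λ = c/f).
λ_B = 1.727e-12 m (from frequency = 173600 PHz, via λ = c/f).
Ratio = 1.694e-7 / 1.727e-12 = 9.81e4.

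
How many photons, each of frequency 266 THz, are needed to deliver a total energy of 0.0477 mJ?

2.71 × 10^14 photons

Per-photon energy: E = 1.763 × 10^-19 J (from frequency = 266 THz).
N = E_total / E_photon = 4.77 × 10^-5 J / 1.763 × 10^-19 J = 2.71 × 10^14.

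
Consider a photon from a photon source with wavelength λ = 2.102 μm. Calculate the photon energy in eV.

In SI units: λ = 2.102 μm = 2.102e-6 m.
Apply E = hc/λ: E = 9.450e-20 J.
Converting to eV: E = 0.5898 eV ≈ 0.590 eV.

0.590 eV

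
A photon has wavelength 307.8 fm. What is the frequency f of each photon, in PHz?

9.74 × 10^5 PHz

In SI units: λ = 307.8 fm = 3.078 × 10^-13 m.
Apply f = c/λ: f = 9.740 × 10^20 Hz.
Converting to PHz: f = 974000 PHz ≈ 9.74 × 10^5 PHz.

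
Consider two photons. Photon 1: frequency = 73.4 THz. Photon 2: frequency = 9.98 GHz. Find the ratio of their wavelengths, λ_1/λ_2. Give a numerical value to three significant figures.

λ_1 = 4.084·10^-6 m (from frequency = 73.4 THz, via λ = c/f).
λ_2 = 0.03004 m (from frequency = 9.98 GHz, via λ = c/f).
Ratio = 4.084·10^-6 / 0.03004 = 1.36·10^-4.

1.36·10^-4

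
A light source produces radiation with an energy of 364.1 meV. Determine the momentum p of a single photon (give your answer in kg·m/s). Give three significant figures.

1.95 × 10^-28 kg·m/s

In SI units: E = 364.1 meV = 5.8335 × 10^-20 J.
The photon relation is p = E/c, giving p = 1.946 × 10^-28 kg·m/s.
So p ≈ 1.95 × 10^-28 kg·m/s.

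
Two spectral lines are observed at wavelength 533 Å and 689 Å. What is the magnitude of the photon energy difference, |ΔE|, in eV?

5.27 eV

Using E = hc/λ: E₁ = 3.727e-18 J, E₂ = 2.883e-18 J.
|ΔE| = |3.727e-18 − 2.883e-18| = 8.44e-19 J = 5.27 eV.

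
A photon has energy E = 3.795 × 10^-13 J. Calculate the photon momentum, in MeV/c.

(c = 2.99792458 × 10^8 m/s, 1 eV = 1.602176634 × 10^-19 J.)
The photon relation is p = E/c, giving p = 1.266 × 10^-21 kg·m/s.
Converting to MeV/c: p = 2.369 MeV/c ≈ 2.37 MeV/c.

2.37 MeV/c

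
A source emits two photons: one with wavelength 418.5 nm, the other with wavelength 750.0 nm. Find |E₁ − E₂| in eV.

1.31 eV

Using E = hc/λ: E₁ = 4.7466 × 10^-19 J, E₂ = 2.6486 × 10^-19 J.
|ΔE| = |4.7466 × 10^-19 − 2.6486 × 10^-19| = 2.10 × 10^-19 J = 1.31 eV.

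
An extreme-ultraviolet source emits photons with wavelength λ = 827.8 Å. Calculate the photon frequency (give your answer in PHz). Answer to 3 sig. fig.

3.62 PHz

(c = 2.99792458e8 m/s.)
In SI units: λ = 827.8 Å = 8.278e-8 m.
For a photon f = c/λ, so f = 3.622e15 Hz.
Converting to PHz: f = 3.622 PHz ≈ 3.62 PHz.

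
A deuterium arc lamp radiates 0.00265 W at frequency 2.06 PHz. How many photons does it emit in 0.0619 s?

Total energy: E_total = P·t = 0.00265 × 0.0619 = 1.640e-4 J.
Per-photon energy: E = 1.365e-18 J.
N = E_total / E_photon = 1.20e14.

1.20e14 photons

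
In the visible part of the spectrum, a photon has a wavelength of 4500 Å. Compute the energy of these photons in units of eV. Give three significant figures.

In SI units: λ = 4500 Å = 4.5e-7 m.
Apply E = hc/λ: E = 4.414e-19 J.
Converting to eV: E = 2.755 eV ≈ 2.76 eV.

2.76 eV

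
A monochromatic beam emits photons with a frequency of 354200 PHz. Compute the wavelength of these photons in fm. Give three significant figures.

846 fm

Convert to SI: f = 354200 PHz = 3.542 × 10^20 Hz.
Apply λ = c/f: λ = 8.464 × 10^-13 m.
Converting to fm: λ = 846.4 fm ≈ 846 fm.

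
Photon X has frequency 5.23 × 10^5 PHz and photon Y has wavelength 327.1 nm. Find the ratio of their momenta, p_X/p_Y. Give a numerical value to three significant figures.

5.71 × 10^5

p_X = 1.156 × 10^-21 kg·m/s (from frequency = 5.23 × 10^5 PHz, via p = hf/c).
p_Y = 2.026 × 10^-27 kg·m/s (from wavelength = 327.1 nm, via p = h/λ).
Ratio = 1.156 × 10^-21 / 2.026 × 10^-27 = 5.71 × 10^5.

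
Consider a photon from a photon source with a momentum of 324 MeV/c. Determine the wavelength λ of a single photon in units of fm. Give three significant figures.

(h = 6.62607015 × 10^-34 J·s, c = 2.99792458 × 10^8 m/s, 1 eV = 1.602176634 × 10^-19 J.)
First convert: p = 324 MeV/c = 1.7315 × 10^-19 kg·m/s.
For a photon λ = h/p, so λ = 3.827 × 10^-15 m.
Converting to fm: λ = 3.827 fm ≈ 3.83 fm.

3.83 fm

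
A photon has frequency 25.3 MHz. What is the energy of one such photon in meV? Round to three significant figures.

(h = 6.62607015e-34 J·s, 1 eV = 1.602176634e-19 J.)
In SI units: f = 25.3 MHz = 2.53e7 Hz.
The photon relation is E = hf, giving E = 1.676e-26 J.
Converting to meV: E = 1.046e-4 meV ≈ 1.05e-4 meV.

1.05e-4 meV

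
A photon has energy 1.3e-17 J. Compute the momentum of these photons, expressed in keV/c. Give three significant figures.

0.0811 keV/c

Take c = 2.99792458e8 m/s, 1 eV = 1.602176634e-19 J.
For a photon p = E/c, so p = 4.336e-26 kg·m/s.
Converting to keV/c: p = 0.08114 keV/c ≈ 0.0811 keV/c.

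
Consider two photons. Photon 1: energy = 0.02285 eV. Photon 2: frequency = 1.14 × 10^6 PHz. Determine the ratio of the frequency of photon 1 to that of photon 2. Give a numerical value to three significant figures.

4.85 × 10^-9

f_1 = 5.525 × 10^12 Hz (from energy = 0.02285 eV, via f = E/h).
f_2 = 1.140 × 10^21 Hz (from frequency = 1.14 × 10^6 PHz, via f given directly).
Ratio = 5.525 × 10^12 / 1.140 × 10^21 = 4.85 × 10^-9.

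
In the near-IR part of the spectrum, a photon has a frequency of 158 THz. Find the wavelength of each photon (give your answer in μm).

1.90 μm

(c = 2.99792458·10^8 m/s.)
Convert to SI: f = 158 THz = 1.58·10^14 Hz.
Apply λ = c/f: λ = 1.897·10^-6 m.
Converting to μm: λ = 1.897 μm ≈ 1.90 μm.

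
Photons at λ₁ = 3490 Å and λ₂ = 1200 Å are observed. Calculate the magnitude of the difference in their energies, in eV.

6.78 eV

Using E = hc/λ: E₁ = 5.692 × 10^-19 J, E₂ = 1.655 × 10^-18 J.
|ΔE| = |5.692 × 10^-19 − 1.655 × 10^-18| = 1.09 × 10^-18 J = 6.78 eV.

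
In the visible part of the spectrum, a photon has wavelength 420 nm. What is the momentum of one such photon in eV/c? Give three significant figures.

First convert: λ = 420 nm = 4.2e-7 m.
The photon relation is p = h/λ, giving p = 1.578e-27 kg·m/s.
Converting to eV/c: p = 2.952 eV/c ≈ 2.95 eV/c.

2.95 eV/c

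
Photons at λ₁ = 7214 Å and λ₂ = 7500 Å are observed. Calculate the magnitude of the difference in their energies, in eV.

0.0655 eV

Using E = hc/λ: E₁ = 2.7536e-19 J, E₂ = 2.6486e-19 J.
|ΔE| = |2.7536e-19 − 2.6486e-19| = 1.05e-20 J = 0.0655 eV.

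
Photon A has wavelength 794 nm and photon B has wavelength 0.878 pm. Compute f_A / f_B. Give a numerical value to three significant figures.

f_A = 3.776 × 10^14 Hz (from wavelength = 794 nm, via f = c/λ).
f_B = 3.414 × 10^20 Hz (from wavelength = 0.878 pm, via f = c/λ).
Ratio = 3.776 × 10^14 / 3.414 × 10^20 = 1.11 × 10^-6.

1.11 × 10^-6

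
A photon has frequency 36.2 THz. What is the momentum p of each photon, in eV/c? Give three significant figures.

Use h = 6.62607015e-34 J·s, c = 2.99792458e8 m/s, 1 eV = 1.602176634e-19 J.
First convert: f = 36.2 THz = 3.62e13 Hz.
Since p = hf/c for a photon, p = 8.001e-29 kg·m/s.
Converting to eV/c: p = 0.1497 eV/c ≈ 0.150 eV/c.

0.150 eV/c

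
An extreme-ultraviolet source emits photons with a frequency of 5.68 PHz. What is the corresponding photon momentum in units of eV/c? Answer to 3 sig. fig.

Use h = 6.62607015e-34 J·s, c = 2.99792458e8 m/s, 1 eV = 1.602176634e-19 J.
In SI units: f = 5.68 PHz = 5.68e15 Hz.
Apply p = hf/c: p = 1.255e-26 kg·m/s.
Converting to eV/c: p = 23.49 eV/c ≈ 23.5 eV/c.

23.5 eV/c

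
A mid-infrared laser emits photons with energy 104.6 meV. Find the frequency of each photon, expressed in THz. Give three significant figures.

25.3 THz

Convert to SI: E = 104.6 meV = 1.6759 × 10^-20 J.
For a photon f = E/h, so f = 2.529 × 10^13 Hz.
Converting to THz: f = 25.29 THz ≈ 25.3 THz.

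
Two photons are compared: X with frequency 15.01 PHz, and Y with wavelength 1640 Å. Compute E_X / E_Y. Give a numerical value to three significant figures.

8.21

E_X = 9.946 × 10^-18 J (from frequency = 15.01 PHz, via E = hf).
E_Y = 1.211 × 10^-18 J (from wavelength = 1640 Å, via E = hc/λ).
Ratio = 9.946 × 10^-18 / 1.211 × 10^-18 = 8.21.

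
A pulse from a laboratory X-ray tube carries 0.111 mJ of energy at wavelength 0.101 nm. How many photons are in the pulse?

5.64e10 photons

Per-photon energy: E = 1.967e-15 J (from wavelength = 0.101 nm).
N = E_total / E_photon = 1.11e-4 J / 1.967e-15 J = 5.64e10.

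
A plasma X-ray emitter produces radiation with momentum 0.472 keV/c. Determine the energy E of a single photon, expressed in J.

7.56 × 10^-17 J

(c = 2.99792458 × 10^8 m/s, 1 eV = 1.602176634 × 10^-19 J.)
In SI units: p = 0.472 keV/c = 2.5225 × 10^-25 kg·m/s.
Apply E = pc: E = 7.562 × 10^-17 J.
So E ≈ 7.56 × 10^-17 J.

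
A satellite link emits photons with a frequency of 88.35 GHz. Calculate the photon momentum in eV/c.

3.65 × 10^-4 eV/c

(h = 6.62607015 × 10^-34 J·s, c = 2.99792458 × 10^8 m/s, 1 eV = 1.602176634 × 10^-19 J.)
In SI units: f = 88.35 GHz = 8.835 × 10^10 Hz.
Apply p = hf/c: p = 1.953 × 10^-31 kg·m/s.
Converting to eV/c: p = 3.654 × 10^-4 eV/c ≈ 3.65 × 10^-4 eV/c.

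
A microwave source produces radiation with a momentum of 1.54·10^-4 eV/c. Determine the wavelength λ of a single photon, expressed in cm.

0.805 cm

Use h = 6.62607015·10^-34 J·s, c = 2.99792458·10^8 m/s, 1 eV = 1.602176634·10^-19 J.
Convert to SI: p = 1.54·10^-4 eV/c = 8.2302·10^-32 kg·m/s.
For a photon λ = h/p, so λ = 0.008051 m.
Converting to cm: λ = 0.8051 cm ≈ 0.805 cm.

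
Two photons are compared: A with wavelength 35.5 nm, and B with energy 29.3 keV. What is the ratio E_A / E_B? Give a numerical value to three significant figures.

1.19e-3

E_A = 5.596e-18 J (from wavelength = 35.5 nm, via E = hc/λ).
E_B = 4.694e-15 J (from energy = 29.3 keV, via E given directly).
Ratio = 5.596e-18 / 4.694e-15 = 1.19e-3.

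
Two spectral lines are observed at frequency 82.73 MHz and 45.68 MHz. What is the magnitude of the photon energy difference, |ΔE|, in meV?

Using E = hf: E₁ = 5.4817·10^-26 J, E₂ = 3.0268·10^-26 J.
|ΔE| = |5.4817·10^-26 − 3.0268·10^-26| = 2.45·10^-26 J = 1.53·10^-4 meV.

1.53·10^-4 meV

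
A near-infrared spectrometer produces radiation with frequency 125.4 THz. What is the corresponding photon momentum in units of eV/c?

Convert to SI: f = 125.4 THz = 1.254 × 10^14 Hz.
Apply p = hf/c: p = 2.772 × 10^-28 kg·m/s.
Converting to eV/c: p = 0.5186 eV/c ≈ 0.519 eV/c.

0.519 eV/c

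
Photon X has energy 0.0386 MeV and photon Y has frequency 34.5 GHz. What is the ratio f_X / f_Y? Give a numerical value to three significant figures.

2.71e8

f_X = 9.333e18 Hz (from energy = 0.0386 MeV, via f = E/h).
f_Y = 3.450e10 Hz (from frequency = 34.5 GHz, via f given directly).
Ratio = 9.333e18 / 3.450e10 = 2.71e8.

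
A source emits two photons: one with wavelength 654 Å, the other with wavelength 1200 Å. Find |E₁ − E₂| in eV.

Using E = hc/λ: E₁ = 3.037e-18 J, E₂ = 1.655e-18 J.
|ΔE| = |3.037e-18 − 1.655e-18| = 1.38e-18 J = 8.63 eV.

8.63 eV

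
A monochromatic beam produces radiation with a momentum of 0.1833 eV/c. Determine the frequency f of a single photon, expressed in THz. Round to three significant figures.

Use h = 6.62607015 × 10^-34 J·s, c = 2.99792458 × 10^8 m/s, 1 eV = 1.602176634 × 10^-19 J.
First convert: p = 0.1833 eV/c = 9.7961 × 10^-29 kg·m/s.
Apply f = pc/h: f = 4.432 × 10^13 Hz.
Converting to THz: f = 44.32 THz ≈ 44.3 THz.

44.3 THz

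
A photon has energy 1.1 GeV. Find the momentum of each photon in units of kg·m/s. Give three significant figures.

5.88 × 10^-19 kg·m/s

(c = 2.99792458 × 10^8 m/s, 1 eV = 1.602176634 × 10^-19 J.)
Convert to SI: E = 1.1 GeV = 1.7624 × 10^-10 J.
Apply p = E/c: p = 5.879 × 10^-19 kg·m/s.
So p ≈ 5.88 × 10^-19 kg·m/s.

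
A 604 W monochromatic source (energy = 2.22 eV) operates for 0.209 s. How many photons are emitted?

Total energy: E_total = P·t = 604 × 0.209 = 126.2 J.
Per-photon energy: E = 3.557e-19 J.
N = E_total / E_photon = 3.55e20.

3.55e20 photons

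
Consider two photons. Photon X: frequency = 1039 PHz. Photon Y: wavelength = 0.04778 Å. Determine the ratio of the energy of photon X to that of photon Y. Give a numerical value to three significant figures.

0.0166

E_X = 6.884 × 10^-16 J (from frequency = 1039 PHz, via E = hf).
E_Y = 4.157 × 10^-14 J (from wavelength = 0.04778 Å, via E = hc/λ).
Ratio = 6.884 × 10^-16 / 4.157 × 10^-14 = 0.0166.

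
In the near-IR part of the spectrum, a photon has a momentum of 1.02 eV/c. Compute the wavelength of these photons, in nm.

Use h = 6.62607015e-34 J·s, c = 2.99792458e8 m/s, 1 eV = 1.602176634e-19 J.
First convert: p = 1.02 eV/c = 5.4512e-28 kg·m/s.
Apply λ = h/p: λ = 1.216e-6 m.
Converting to nm: λ = 1216 nm ≈ 1220 nm.

1220 nm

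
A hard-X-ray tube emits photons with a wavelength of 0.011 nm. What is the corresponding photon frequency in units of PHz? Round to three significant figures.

Use c = 2.99792458e8 m/s.
In SI units: λ = 0.011 nm = 1.1e-11 m.
The photon relation is f = c/λ, giving f = 2.725e19 Hz.
Converting to PHz: f = 27250 PHz ≈ 2.73e4 PHz.

2.73e4 PHz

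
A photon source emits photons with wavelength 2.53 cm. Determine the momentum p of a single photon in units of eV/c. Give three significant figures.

In SI units: λ = 2.53 cm = 0.0253 m.
The photon relation is p = h/λ, giving p = 2.619 × 10^-32 kg·m/s.
Converting to eV/c: p = 4.901 × 10^-5 eV/c ≈ 4.90 × 10^-5 eV/c.

4.90 × 10^-5 eV/c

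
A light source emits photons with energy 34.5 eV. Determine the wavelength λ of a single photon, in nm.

35.9 nm

Take h = 6.62607015e-34 J·s, c = 2.99792458e8 m/s, 1 eV = 1.602176634e-19 J.
Convert to SI: E = 34.5 eV = 5.5275e-18 J.
The photon relation is λ = hc/E, giving λ = 3.594e-8 m.
Converting to nm: λ = 35.94 nm ≈ 35.9 nm.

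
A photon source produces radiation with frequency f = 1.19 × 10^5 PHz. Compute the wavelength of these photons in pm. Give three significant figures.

2.52 pm

First convert: f = 1.19 × 10^5 PHz = 1.19 × 10^20 Hz.
The photon relation is λ = c/f, giving λ = 2.519 × 10^-12 m.
Converting to pm: λ = 2.519 pm ≈ 2.52 pm.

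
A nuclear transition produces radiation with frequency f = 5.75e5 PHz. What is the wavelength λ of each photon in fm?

521 fm

First convert: f = 5.75e5 PHz = 5.75e20 Hz.
The photon relation is λ = c/f, giving λ = 5.214e-13 m.
Converting to fm: λ = 521.4 fm ≈ 521 fm.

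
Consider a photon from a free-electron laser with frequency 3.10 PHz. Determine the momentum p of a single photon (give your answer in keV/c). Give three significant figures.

0.0128 keV/c

Use h = 6.62607015 × 10^-34 J·s, c = 2.99792458 × 10^8 m/s, 1 eV = 1.602176634 × 10^-19 J.
First convert: f = 3.10 PHz = 3.10 × 10^15 Hz.
For a photon p = hf/c, so p = 6.852 × 10^-27 kg·m/s.
Converting to keV/c: p = 0.01282 keV/c ≈ 0.0128 keV/c.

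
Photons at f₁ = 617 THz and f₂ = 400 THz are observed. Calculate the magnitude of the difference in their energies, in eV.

Using E = hf: E₁ = 4.088 × 10^-19 J, E₂ = 2.650 × 10^-19 J.
|ΔE| = |4.088 × 10^-19 − 2.650 × 10^-19| = 1.44 × 10^-19 J = 0.897 eV.

0.897 eV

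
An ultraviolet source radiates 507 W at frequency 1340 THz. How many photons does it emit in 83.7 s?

Total energy: E_total = P·t = 507 × 83.7 = 42440 J.
Per-photon energy: E = 8.879 × 10^-19 J.
N = E_total / E_photon = 4.78 × 10^22.

4.78 × 10^22 photons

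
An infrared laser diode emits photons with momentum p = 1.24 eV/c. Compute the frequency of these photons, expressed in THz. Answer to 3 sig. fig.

300 THz

Use h = 6.62607015 × 10^-34 J·s, c = 2.99792458 × 10^8 m/s, 1 eV = 1.602176634 × 10^-19 J.
In SI units: p = 1.24 eV/c = 6.6269 × 10^-28 kg·m/s.
The photon relation is f = pc/h, giving f = 2.998 × 10^14 Hz.
Converting to THz: f = 299.8 THz ≈ 300 THz.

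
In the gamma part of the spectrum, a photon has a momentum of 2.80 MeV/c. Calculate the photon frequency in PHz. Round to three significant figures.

6.77·10^5 PHz

Convert to SI: p = 2.80 MeV/c = 1.4964·10^-21 kg·m/s.
Since f = pc/h for a photon, f = 6.770·10^20 Hz.
Converting to PHz: f = 677000 PHz ≈ 6.77·10^5 PHz.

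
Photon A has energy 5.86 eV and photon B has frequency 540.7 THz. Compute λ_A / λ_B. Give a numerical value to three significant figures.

λ_A = 2.116 × 10^-7 m (from energy = 5.86 eV, via λ = hc/E).
λ_B = 5.545 × 10^-7 m (from frequency = 540.7 THz, via λ = c/f).
Ratio = 2.116 × 10^-7 / 5.545 × 10^-7 = 0.382.

0.382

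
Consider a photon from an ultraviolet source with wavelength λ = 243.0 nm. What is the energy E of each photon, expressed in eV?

5.10 eV

Take h = 6.62607015 × 10^-34 J·s, c = 2.99792458 × 10^8 m/s, 1 eV = 1.602176634 × 10^-19 J.
Convert to SI: λ = 243.0 nm = 2.430 × 10^-7 m.
Apply E = hc/λ: E = 8.175 × 10^-19 J.
Converting to eV: E = 5.102 eV ≈ 5.10 eV.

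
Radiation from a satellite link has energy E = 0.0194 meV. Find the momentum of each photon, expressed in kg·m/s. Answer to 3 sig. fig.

Take c = 2.99792458 × 10^8 m/s, 1 eV = 1.602176634 × 10^-19 J.
Convert to SI: E = 0.0194 meV = 3.1082 × 10^-24 J.
The photon relation is p = E/c, giving p = 1.037 × 10^-32 kg·m/s.
So p ≈ 1.04 × 10^-32 kg·m/s.

1.04 × 10^-32 kg·m/s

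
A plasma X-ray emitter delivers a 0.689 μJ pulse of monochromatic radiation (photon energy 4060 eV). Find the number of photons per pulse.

Per-photon energy: E = 6.505 × 10^-16 J (from energy = 4060 eV).
N = E_total / E_photon = 6.89 × 10^-7 J / 6.505 × 10^-16 J = 1.06 × 10^9.

1.06 × 10^9 photons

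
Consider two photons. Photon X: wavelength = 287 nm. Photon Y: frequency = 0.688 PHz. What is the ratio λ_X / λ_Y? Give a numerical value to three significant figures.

0.659

λ_X = 2.870 × 10^-7 m (from wavelength = 287 nm, via λ given directly).
λ_Y = 4.357 × 10^-7 m (from frequency = 0.688 PHz, via λ = c/f).
Ratio = 2.870 × 10^-7 / 4.357 × 10^-7 = 0.659.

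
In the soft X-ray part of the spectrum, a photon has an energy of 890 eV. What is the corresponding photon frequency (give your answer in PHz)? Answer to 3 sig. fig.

Take h = 6.62607015 × 10^-34 J·s, 1 eV = 1.602176634 × 10^-19 J.
First convert: E = 890 eV = 1.4259 × 10^-16 J.
For a photon f = E/h, so f = 2.152 × 10^17 Hz.
Converting to PHz: f = 215.2 PHz ≈ 215 PHz.

215 PHz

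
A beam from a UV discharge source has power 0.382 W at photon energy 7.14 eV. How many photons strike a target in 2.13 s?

7.11e17 photons

Total energy: E_total = P·t = 0.382 × 2.13 = 0.8137 J.
Per-photon energy: E = 1.144e-18 J.
N = E_total / E_photon = 7.11e17.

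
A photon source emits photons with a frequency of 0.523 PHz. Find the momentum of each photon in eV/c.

Take h = 6.62607015 × 10^-34 J·s, c = 2.99792458 × 10^8 m/s, 1 eV = 1.602176634 × 10^-19 J.
Convert to SI: f = 0.523 PHz = 5.23 × 10^14 Hz.
Since p = hf/c for a photon, p = 1.156 × 10^-27 kg·m/s.
Converting to eV/c: p = 2.163 eV/c ≈ 2.16 eV/c.

2.16 eV/c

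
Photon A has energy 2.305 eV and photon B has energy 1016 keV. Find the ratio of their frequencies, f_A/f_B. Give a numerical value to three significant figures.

2.27 × 10^-6

f_A = 5.573 × 10^14 Hz (from energy = 2.305 eV, via f = E/h).
f_B = 2.457 × 10^20 Hz (from energy = 1016 keV, via f = E/h).
Ratio = 5.573 × 10^14 / 2.457 × 10^20 = 2.27 × 10^-6.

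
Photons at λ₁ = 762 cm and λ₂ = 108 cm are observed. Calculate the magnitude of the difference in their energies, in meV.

Using E = hc/λ: E₁ = 2.607 × 10^-26 J, E₂ = 1.839 × 10^-25 J.
|ΔE| = |2.607 × 10^-26 − 1.839 × 10^-25| = 1.58 × 10^-25 J = 9.85 × 10^-4 meV.

9.85 × 10^-4 meV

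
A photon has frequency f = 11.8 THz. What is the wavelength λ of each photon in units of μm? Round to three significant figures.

25.4 μm

Take c = 2.99792458 × 10^8 m/s.
First convert: f = 11.8 THz = 1.18 × 10^13 Hz.
Since λ = c/f for a photon, λ = 2.541 × 10^-5 m.
Converting to μm: λ = 25.41 μm ≈ 25.4 μm.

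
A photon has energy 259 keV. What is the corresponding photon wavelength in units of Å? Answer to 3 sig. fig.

Take h = 6.62607015 × 10^-34 J·s, c = 2.99792458 × 10^8 m/s, 1 eV = 1.602176634 × 10^-19 J.
First convert: E = 259 keV = 4.1496 × 10^-14 J.
Apply λ = hc/E: λ = 4.787 × 10^-12 m.
Converting to Å: λ = 0.04787 Å ≈ 0.0479 Å.

0.0479 Å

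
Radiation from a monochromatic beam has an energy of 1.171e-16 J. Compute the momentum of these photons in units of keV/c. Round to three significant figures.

(c = 2.99792458e8 m/s, 1 eV = 1.602176634e-19 J.)
For a photon p = E/c, so p = 3.906e-25 kg·m/s.
Converting to keV/c: p = 0.7309 keV/c ≈ 0.731 keV/c.

0.731 keV/c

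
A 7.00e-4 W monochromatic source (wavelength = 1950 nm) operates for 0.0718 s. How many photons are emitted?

Total energy: E_total = P·t = 7.00e-4 × 0.0718 = 5.026e-5 J.
Per-photon energy: E = 1.019e-19 J.
N = E_total / E_photon = 4.93e14.

4.93e14 photons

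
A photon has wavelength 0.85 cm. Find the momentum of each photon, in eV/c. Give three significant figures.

1.46 × 10^-4 eV/c

Use h = 6.62607015 × 10^-34 J·s, c = 2.99792458 × 10^8 m/s, 1 eV = 1.602176634 × 10^-19 J.
First convert: λ = 0.85 cm = 0.0085 m.
The photon relation is p = h/λ, giving p = 7.795 × 10^-32 kg·m/s.
Converting to eV/c: p = 1.459 × 10^-4 eV/c ≈ 1.46 × 10^-4 eV/c.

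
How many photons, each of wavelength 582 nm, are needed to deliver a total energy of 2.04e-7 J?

Per-photon energy: E = 3.413e-19 J (from wavelength = 582 nm).
N = E_total / E_photon = 2.04e-7 J / 3.413e-19 J = 5.98e11.

5.98e11 photons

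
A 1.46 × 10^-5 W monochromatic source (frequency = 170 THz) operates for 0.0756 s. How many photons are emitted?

Total energy: E_total = P·t = 1.46 × 10^-5 × 0.0756 = 1.104 × 10^-6 J.
Per-photon energy: E = 1.126 × 10^-19 J.
N = E_total / E_photon = 9.80 × 10^12.

9.80 × 10^12 photons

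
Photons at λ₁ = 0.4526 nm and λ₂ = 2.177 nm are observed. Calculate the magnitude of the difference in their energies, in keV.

2.17 keV

Using E = hc/λ: E₁ = 4.3890e-16 J, E₂ = 9.1247e-17 J.
|ΔE| = |4.3890e-16 − 9.1247e-17| = 3.48e-16 J = 2.17 keV.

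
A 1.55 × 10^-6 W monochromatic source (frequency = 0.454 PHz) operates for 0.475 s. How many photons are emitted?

Total energy: E_total = P·t = 1.55 × 10^-6 × 0.475 = 7.362 × 10^-7 J.
Per-photon energy: E = 3.008 × 10^-19 J.
N = E_total / E_photon = 2.45 × 10^12.

2.45 × 10^12 photons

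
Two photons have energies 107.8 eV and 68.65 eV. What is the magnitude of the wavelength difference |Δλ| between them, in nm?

6.56 nm

Using λ = hc/E: λ₁ = 1.1501 × 10^-8 m, λ₂ = 1.8060 × 10^-8 m.
|Δλ| = |1.1501 × 10^-8 − 1.8060 × 10^-8| = 6.56 × 10^-9 m = 6.56 nm.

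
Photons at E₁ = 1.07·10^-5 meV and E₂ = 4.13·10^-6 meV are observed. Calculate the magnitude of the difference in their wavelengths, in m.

Using λ = hc/E: λ₁ = 115.9 m, λ₂ = 300.2 m.
|Δλ| = |115.9 − 300.2| = 184 m.

184 m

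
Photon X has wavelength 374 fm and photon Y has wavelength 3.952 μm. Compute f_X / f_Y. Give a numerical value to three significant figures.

1.06 × 10^7

f_X = 8.016 × 10^20 Hz (from wavelength = 374 fm, via f = c/λ).
f_Y = 7.586 × 10^13 Hz (from wavelength = 3.952 μm, via f = c/λ).
Ratio = 8.016 × 10^20 / 7.586 × 10^13 = 1.06 × 10^7.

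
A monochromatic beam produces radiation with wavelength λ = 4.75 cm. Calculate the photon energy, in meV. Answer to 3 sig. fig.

Use h = 6.62607015e-34 J·s, c = 2.99792458e8 m/s, 1 eV = 1.602176634e-19 J.
First convert: λ = 4.75 cm = 0.0475 m.
Apply E = hc/λ: E = 4.182e-24 J.
Converting to meV: E = 0.02610 meV ≈ 0.0261 meV.

0.0261 meV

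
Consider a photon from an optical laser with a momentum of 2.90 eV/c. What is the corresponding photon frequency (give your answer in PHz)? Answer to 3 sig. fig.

0.701 PHz

Take h = 6.62607015 × 10^-34 J·s, c = 2.99792458 × 10^8 m/s, 1 eV = 1.602176634 × 10^-19 J.
In SI units: p = 2.90 eV/c = 1.5498 × 10^-27 kg·m/s.
The photon relation is f = pc/h, giving f = 7.012 × 10^14 Hz.
Converting to PHz: f = 0.7012 PHz ≈ 0.701 PHz.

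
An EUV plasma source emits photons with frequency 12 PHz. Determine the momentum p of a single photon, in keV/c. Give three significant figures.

0.0496 keV/c

Take h = 6.62607015 × 10^-34 J·s, c = 2.99792458 × 10^8 m/s, 1 eV = 1.602176634 × 10^-19 J.
First convert: f = 12 PHz = 1.2 × 10^16 Hz.
Apply p = hf/c: p = 2.652 × 10^-26 kg·m/s.
Converting to keV/c: p = 0.04963 keV/c ≈ 0.0496 keV/c.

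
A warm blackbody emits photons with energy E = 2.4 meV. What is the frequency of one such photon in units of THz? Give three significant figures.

First convert: E = 2.4 meV = 3.8452·10^-22 J.
Apply f = E/h: f = 5.803·10^11 Hz.
Converting to THz: f = 0.5803 THz ≈ 0.580 THz.

0.580 THz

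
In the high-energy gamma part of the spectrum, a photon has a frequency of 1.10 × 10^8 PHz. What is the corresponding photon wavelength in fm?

Use c = 2.99792458 × 10^8 m/s.
In SI units: f = 1.10 × 10^8 PHz = 1.10 × 10^23 Hz.
The photon relation is λ = c/f, giving λ = 2.725 × 10^-15 m.
Converting to fm: λ = 2.725 fm ≈ 2.73 fm.

2.73 fm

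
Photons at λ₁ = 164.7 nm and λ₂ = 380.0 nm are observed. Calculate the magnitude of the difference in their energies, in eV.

Using E = hc/λ: E₁ = 1.2061e-18 J, E₂ = 5.2275e-19 J.
|ΔE| = |1.2061e-18 − 5.2275e-19| = 6.83e-19 J = 4.27 eV.

4.27 eV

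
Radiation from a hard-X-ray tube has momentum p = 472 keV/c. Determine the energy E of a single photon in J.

Take c = 2.99792458 × 10^8 m/s, 1 eV = 1.602176634 × 10^-19 J.
Convert to SI: p = 472 keV/c = 2.5225 × 10^-22 kg·m/s.
Since E = pc for a photon, E = 7.562 × 10^-14 J.
So E ≈ 7.56 × 10^-14 J.

7.56 × 10^-14 J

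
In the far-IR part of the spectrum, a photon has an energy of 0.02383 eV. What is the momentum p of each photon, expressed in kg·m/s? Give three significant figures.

Use c = 2.99792458 × 10^8 m/s, 1 eV = 1.602176634 × 10^-19 J.
In SI units: E = 0.02383 eV = 3.8180 × 10^-21 J.
Apply p = E/c: p = 1.274 × 10^-29 kg·m/s.
So p ≈ 1.27 × 10^-29 kg·m/s.

1.27 × 10^-29 kg·m/s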